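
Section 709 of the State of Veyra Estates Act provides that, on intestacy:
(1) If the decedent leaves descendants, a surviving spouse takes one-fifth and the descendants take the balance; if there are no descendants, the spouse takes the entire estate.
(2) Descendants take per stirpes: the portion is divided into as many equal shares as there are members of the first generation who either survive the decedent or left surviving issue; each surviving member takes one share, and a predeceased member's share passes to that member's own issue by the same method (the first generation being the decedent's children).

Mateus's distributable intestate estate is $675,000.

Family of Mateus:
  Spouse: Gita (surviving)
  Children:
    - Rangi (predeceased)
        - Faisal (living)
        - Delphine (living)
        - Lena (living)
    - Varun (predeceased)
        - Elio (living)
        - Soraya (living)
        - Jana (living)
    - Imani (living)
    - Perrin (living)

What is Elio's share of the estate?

Gita takes one-fifth of $675,000 = $135,000. The remaining $540,000 passes to the descendants.
The descendants' portion ($540,000) is divided into 4 shares of $135,000: Imani and Perrin each take $135,000; Rangi's $135,000 share passes to Rangi's issue; Varun's $135,000 share passes to Varun's issue.
Rangi's share ($135,000) is divided into 3 shares of $45,000: Faisal, Delphine, and Lena each take $45,000.
Varun's share ($135,000) is divided into 3 shares of $45,000: Elio, Soraya, and Jana each take $45,000.

Elio receives $45,000.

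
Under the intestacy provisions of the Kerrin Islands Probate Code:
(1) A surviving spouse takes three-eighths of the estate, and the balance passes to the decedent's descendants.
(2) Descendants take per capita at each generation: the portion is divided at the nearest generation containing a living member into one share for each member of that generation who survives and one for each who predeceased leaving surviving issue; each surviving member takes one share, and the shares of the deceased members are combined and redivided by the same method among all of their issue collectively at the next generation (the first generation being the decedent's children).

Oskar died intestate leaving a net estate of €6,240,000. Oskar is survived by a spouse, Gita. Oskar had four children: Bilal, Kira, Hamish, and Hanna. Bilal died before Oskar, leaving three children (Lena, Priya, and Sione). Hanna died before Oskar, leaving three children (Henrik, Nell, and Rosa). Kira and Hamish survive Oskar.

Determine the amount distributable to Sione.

Gita takes three-eighths of €6,240,000 = €2,340,000. The remaining €3,900,000 passes to the descendants.
The descendants' portion (€3,900,000) is divided at the children's generation into 4 shares of €975,000. Kira and Hamish each take €975,000. The 2 shares of the deceased (Bilal and Hanna) are combined into a pool of €1,950,000.
That pool (€1,950,000) is divided at the grandchildren's generation equally among Lena, Priya, Sione, Henrik, Nell, and Rosa: €325,000 each.

Sione receives €325,000.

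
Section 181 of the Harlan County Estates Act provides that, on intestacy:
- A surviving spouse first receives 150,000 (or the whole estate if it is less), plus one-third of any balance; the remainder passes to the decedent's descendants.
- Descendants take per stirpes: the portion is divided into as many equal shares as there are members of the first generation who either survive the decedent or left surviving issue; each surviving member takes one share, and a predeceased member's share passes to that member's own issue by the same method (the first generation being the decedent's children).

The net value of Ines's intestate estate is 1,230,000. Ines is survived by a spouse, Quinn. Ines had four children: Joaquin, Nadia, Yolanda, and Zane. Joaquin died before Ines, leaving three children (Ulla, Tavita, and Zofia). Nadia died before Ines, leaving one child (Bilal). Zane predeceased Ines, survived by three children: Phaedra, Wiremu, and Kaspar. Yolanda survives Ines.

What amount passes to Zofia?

Zofia receives 60,000.

Quinn first takes 150,000, leaving a balance of 1,080,000. Quinn then takes one-third of the balance (360,000), for a total of 510,000. The remaining 720,000 passes to the descendants.
The descendants' portion (720,000) is divided into 4 shares of 180,000: Yolanda takes 180,000; Joaquin's 180,000 share passes to Joaquin's issue; Nadia's 180,000 share passes to Nadia's issue; Zane's 180,000 share passes to Zane's issue.
Joaquin's share (180,000) is divided into 3 shares of 60,000: Ulla, Tavita, and Zofia each take 60,000.
Nadia's share (180,000) passes entirely to Bilal.
Zane's share (180,000) is divided into 3 shares of 60,000: Phaedra, Wiremu, and Kaspar each take 60,000.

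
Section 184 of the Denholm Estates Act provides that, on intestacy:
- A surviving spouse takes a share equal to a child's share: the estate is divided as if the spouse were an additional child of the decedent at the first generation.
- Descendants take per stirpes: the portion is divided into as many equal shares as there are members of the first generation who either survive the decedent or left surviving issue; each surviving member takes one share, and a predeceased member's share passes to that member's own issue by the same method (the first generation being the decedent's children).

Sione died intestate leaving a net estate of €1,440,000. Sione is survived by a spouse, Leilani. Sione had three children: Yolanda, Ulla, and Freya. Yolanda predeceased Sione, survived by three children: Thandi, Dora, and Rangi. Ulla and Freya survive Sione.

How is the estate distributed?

The spouse counts as an additional share at the children's level, so there are 4 primary shares of €360,000. Leilani takes one such share (€360,000).
The children's combined portion (€1,080,000) is divided into 3 shares of €360,000: Ulla and Freya each take €360,000; Yolanda's €360,000 share passes to Yolanda's issue.
Yolanda's share (€360,000) is divided into 3 shares of €120,000: Thandi, Dora, and Rangi each take €120,000.

Leilani: €360,000; Thandi: €120,000; Dora: €120,000; Rangi: €120,000; Ulla: €360,000; Freya: €360,000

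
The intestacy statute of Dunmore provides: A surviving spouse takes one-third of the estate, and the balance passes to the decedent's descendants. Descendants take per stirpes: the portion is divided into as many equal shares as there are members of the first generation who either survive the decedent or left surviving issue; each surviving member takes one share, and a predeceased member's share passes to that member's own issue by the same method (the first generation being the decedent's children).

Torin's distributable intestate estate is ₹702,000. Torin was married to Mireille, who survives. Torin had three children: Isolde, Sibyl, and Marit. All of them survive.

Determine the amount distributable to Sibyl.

Sibyl receives ₹156,000.

Mireille takes one-third of ₹702,000 = ₹234,000. The remaining ₹468,000 passes to the descendants.
The descendants' portion (₹468,000) is divided into 3 shares of ₹156,000: Isolde, Sibyl, and Marit each take ₹156,000.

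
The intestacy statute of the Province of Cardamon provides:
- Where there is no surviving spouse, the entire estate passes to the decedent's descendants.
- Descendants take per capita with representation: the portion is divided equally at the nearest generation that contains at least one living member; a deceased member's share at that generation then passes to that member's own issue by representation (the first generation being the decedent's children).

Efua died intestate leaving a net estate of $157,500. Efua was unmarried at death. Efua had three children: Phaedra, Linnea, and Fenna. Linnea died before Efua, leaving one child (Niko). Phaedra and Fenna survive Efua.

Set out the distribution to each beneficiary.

The entire $157,500 passes to the descendants.
That amount ($157,500) is divided into 3 shares of $52,500: Phaedra and Fenna each take $52,500; Linnea's $52,500 share passes to Linnea's issue.
Linnea's share ($52,500) passes entirely to Niko.

Phaedra: $52,500; Niko: $52,500; Fenna: $52,500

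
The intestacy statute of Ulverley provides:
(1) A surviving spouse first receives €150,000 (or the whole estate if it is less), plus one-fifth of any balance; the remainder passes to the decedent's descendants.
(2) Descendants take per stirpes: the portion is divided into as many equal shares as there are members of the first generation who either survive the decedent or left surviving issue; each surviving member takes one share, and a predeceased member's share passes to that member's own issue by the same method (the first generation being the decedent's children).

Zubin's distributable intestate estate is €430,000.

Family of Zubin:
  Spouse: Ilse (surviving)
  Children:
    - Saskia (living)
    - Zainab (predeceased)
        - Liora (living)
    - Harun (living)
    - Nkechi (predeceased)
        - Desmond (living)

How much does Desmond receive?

Desmond receives €56,000.

Ilse first takes €150,000, leaving a balance of €280,000. Ilse then takes one-fifth of the balance (€56,000), for a total of €206,000. The remaining €224,000 passes to the descendants.
The descendants' portion (€224,000) is divided into 4 shares of €56,000: Saskia and Harun each take €56,000; Zainab's €56,000 share passes to Zainab's issue; Nkechi's €56,000 share passes to Nkechi's issue.
Zainab's share (€56,000) passes entirely to Liora.
Nkechi's share (€56,000) passes entirely to Desmond.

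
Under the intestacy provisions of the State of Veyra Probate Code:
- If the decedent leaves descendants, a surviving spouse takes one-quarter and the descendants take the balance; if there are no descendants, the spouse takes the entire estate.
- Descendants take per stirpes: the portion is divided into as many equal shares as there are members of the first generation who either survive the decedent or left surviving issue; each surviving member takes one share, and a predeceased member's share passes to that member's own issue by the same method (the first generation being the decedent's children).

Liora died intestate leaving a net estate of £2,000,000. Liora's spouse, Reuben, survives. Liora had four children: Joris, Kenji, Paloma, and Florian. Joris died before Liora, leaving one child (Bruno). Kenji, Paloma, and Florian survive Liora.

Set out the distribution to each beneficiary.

Reuben takes one-quarter of £2,000,000 = £500,000. The remaining £1,500,000 passes to the descendants.
The descendants' portion (£1,500,000) is divided into 4 shares of £375,000: Kenji, Paloma, and Florian each take £375,000; Joris's £375,000 share passes to Joris's issue.
Joris's share (£375,000) passes entirely to Bruno.

Reuben: £500,000; Bruno: £375,000; Kenji: £375,000; Paloma: £375,000; Florian: £375,000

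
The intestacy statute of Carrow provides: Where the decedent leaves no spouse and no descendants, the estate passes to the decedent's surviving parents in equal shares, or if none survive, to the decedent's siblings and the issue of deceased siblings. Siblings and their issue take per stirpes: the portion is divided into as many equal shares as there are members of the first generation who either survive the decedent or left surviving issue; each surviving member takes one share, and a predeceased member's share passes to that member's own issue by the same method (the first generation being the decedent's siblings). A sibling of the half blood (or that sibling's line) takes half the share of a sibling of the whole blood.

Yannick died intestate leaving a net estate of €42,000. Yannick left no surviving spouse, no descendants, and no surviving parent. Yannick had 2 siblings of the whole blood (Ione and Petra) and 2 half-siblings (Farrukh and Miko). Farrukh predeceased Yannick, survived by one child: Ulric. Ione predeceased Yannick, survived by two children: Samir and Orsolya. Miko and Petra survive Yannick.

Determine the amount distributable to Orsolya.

The entire €42,000 passes to the siblings and their issue.
Counting each half-blood sibling's line as half a unit, there are 3 units in €42,000, so one unit is €14,000. Whole-blood lines (Ione and Petra) take €14,000 each; half-blood lines (Farrukh and Miko) take €7,000 each.
Farrukh's share (€7,000) passes entirely to Ulric.
Ione's share (€14,000) is divided into 2 shares of €7,000: Samir and Orsolya each take €7,000.

Orsolya receives €7,000.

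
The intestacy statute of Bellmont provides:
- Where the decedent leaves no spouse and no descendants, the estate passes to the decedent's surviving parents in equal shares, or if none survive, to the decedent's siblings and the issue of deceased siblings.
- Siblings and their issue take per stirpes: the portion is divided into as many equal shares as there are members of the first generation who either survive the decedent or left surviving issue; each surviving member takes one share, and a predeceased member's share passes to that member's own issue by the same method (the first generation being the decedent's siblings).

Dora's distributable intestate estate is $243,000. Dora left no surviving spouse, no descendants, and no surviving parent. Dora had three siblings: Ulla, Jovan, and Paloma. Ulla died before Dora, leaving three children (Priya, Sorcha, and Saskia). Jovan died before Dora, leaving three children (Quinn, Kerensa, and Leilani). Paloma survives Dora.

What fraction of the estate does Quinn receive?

The entire $243,000 passes to the siblings and their issue.
That amount ($243,000) is divided into 3 shares of $81,000: Paloma takes $81,000; Ulla's $81,000 share passes to Ulla's issue; Jovan's $81,000 share passes to Jovan's issue.
Ulla's share ($81,000) is divided into 3 shares of $27,000: Priya, Sorcha, and Saskia each take $27,000.
Jovan's share ($81,000) is divided into 3 shares of $27,000: Quinn, Kerensa, and Leilani each take $27,000.

Quinn receives 1/9 of the estate.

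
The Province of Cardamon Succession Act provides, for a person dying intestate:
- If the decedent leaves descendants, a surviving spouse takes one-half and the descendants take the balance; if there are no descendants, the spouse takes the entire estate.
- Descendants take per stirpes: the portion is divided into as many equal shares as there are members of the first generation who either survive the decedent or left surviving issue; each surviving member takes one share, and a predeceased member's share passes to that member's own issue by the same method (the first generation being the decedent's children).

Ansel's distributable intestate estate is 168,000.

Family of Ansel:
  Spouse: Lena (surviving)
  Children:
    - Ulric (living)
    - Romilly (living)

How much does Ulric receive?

Ulric receives 42,000.

Lena takes one-half of 168,000 = 84,000. The remaining 84,000 passes to the descendants.
The descendants' portion (84,000) is divided into 2 shares of 42,000: Ulric and Romilly each take 42,000.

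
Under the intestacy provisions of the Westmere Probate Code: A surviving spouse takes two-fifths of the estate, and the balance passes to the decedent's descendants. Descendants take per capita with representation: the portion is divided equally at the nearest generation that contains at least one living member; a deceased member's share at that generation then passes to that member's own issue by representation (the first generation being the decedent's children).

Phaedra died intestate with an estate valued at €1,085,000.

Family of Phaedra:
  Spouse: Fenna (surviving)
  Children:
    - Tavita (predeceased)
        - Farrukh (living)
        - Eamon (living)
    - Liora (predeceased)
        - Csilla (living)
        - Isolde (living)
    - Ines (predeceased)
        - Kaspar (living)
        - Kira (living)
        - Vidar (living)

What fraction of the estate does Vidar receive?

Vidar receives 3/35 of the estate.

Fenna takes two-fifths of €1,085,000 = €434,000. The remaining €651,000 passes to the descendants.
No child survives, so the initial division is made at the grandchildren's generation.
The descendants' portion (€651,000) is divided into 7 shares of €93,000: Farrukh, Eamon, Csilla, Isolde, Kaspar, Kira, and Vidar each take €93,000.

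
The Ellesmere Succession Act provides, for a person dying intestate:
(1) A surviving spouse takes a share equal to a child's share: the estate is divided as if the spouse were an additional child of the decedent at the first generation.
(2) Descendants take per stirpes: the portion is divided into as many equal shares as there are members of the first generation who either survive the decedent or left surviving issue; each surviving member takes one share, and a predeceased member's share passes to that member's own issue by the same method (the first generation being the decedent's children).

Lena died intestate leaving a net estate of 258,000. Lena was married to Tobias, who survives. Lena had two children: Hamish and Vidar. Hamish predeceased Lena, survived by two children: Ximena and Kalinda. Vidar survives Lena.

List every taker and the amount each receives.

The spouse counts as an additional share at the children's level, so there are 3 primary shares of 86,000. Tobias takes one such share (86,000).
The children's combined portion (172,000) is divided into 2 shares of 86,000: Vidar takes 86,000; Hamish's 86,000 share passes to Hamish's issue.
Hamish's share (86,000) is divided into 2 shares of 43,000: Ximena and Kalinda each take 43,000.

Tobias: 86,000; Ximena: 43,000; Kalinda: 43,000; Vidar: 86,000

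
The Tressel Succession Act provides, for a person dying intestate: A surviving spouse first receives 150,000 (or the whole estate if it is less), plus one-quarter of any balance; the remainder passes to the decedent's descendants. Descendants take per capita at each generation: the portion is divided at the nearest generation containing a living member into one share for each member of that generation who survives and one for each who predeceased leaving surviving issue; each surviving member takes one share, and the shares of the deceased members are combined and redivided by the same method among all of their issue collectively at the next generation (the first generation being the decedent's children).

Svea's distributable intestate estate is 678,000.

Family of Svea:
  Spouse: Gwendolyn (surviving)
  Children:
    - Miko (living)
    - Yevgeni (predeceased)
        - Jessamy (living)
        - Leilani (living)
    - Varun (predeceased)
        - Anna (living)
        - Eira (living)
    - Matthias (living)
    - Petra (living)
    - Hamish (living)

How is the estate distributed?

Gwendolyn first takes 150,000, leaving a balance of 528,000. Gwendolyn then takes one-quarter of the balance (132,000), for a total of 282,000. The remaining 396,000 passes to the descendants.
The descendants' portion (396,000) is divided at the children's generation into 6 shares of 66,000. Miko, Matthias, Petra, and Hamish each take 66,000. The 2 shares of the deceased (Yevgeni and Varun) are combined into a pool of 132,000.
That pool (132,000) is divided at the grandchildren's generation equally among Jessamy, Leilani, Anna, and Eira: 33,000 each.

Gwendolyn: 282,000; Miko: 66,000; Jessamy: 33,000; Leilani: 33,000; Anna: 33,000; Eira: 33,000; Matthias: 66,000; Petra: 66,000; Hamish: 66,000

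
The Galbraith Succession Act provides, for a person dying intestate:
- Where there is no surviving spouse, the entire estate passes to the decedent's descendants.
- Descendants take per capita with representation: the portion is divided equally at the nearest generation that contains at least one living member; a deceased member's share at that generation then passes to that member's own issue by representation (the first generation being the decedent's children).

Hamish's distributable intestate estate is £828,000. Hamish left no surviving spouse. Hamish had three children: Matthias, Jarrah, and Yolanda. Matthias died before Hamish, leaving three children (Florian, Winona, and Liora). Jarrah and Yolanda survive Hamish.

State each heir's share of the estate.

The entire £828,000 passes to the descendants.
That amount (£828,000) is divided into 3 shares of £276,000: Jarrah and Yolanda each take £276,000; Matthias's £276,000 share passes to Matthias's issue.
Matthias's share (£276,000) is divided into 3 shares of £92,000: Florian, Winona, and Liora each take £92,000.

Florian: £92,000; Winona: £92,000; Liora: £92,000; Jarrah: £276,000; Yolanda: £276,000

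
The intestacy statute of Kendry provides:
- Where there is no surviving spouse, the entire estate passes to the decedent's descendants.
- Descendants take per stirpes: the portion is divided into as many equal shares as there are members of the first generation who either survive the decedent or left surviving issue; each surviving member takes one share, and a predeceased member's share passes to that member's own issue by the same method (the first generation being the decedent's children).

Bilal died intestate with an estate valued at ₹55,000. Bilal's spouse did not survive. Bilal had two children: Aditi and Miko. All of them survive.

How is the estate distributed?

Aditi: ₹27,500; Miko: ₹27,500

The entire ₹55,000 passes to the descendants.
That amount (₹55,000) is divided into 2 shares of ₹27,500: Aditi and Miko each take ₹27,500.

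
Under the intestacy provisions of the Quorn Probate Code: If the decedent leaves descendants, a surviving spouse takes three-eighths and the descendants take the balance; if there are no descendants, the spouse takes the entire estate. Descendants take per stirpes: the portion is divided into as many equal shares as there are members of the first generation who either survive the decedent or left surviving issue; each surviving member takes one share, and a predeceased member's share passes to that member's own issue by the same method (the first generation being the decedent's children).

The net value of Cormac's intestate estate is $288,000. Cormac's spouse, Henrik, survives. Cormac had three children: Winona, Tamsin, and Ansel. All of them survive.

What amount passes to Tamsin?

Henrik takes three-eighths of $288,000 = $108,000. The remaining $180,000 passes to the descendants.
The descendants' portion ($180,000) is divided into 3 shares of $60,000: Winona, Tamsin, and Ansel each take $60,000.

Tamsin receives $60,000.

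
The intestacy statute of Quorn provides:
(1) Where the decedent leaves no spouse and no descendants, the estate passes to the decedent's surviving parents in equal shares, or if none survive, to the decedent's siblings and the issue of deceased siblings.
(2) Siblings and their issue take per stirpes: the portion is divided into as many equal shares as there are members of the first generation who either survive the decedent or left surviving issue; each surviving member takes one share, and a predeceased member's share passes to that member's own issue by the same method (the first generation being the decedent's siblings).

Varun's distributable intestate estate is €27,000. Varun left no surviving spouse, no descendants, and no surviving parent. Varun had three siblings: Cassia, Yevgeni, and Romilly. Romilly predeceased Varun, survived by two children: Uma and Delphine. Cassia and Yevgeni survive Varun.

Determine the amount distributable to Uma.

The entire €27,000 passes to the siblings and their issue.
That amount (€27,000) is divided into 3 shares of €9,000: Cassia and Yevgeni each take €9,000; Romilly's €9,000 share passes to Romilly's issue.
Romilly's share (€9,000) is divided into 2 shares of €4,500: Uma and Delphine each take €4,500.

Uma receives €4,500.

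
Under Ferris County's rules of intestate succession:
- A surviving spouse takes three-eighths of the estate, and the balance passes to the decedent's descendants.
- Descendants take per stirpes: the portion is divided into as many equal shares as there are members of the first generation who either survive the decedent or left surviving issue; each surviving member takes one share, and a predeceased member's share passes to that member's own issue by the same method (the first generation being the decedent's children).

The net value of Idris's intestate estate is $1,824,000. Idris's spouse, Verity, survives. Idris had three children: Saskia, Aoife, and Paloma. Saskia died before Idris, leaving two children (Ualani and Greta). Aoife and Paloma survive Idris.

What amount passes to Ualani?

Verity takes three-eighths of $1,824,000 = $684,000. The remaining $1,140,000 passes to the descendants.
The descendants' portion ($1,140,000) is divided into 3 shares of $380,000: Aoife and Paloma each take $380,000; Saskia's $380,000 share passes to Saskia's issue.
Saskia's share ($380,000) is divided into 2 shares of $190,000: Ualani and Greta each take $190,000.

Ualani receives $190,000.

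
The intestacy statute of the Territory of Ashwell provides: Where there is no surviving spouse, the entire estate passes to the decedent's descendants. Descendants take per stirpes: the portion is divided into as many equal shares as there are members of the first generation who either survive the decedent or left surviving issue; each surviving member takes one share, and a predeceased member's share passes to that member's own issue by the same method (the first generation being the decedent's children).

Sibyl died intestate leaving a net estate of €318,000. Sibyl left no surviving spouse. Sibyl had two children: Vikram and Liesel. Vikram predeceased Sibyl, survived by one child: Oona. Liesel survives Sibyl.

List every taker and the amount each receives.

Oona: €159,000; Liesel: €159,000

The entire €318,000 passes to the descendants.
That amount (€318,000) is divided into 2 shares of €159,000: Liesel takes €159,000; Vikram's €159,000 share passes to Vikram's issue.
Vikram's share (€159,000) passes entirely to Oona.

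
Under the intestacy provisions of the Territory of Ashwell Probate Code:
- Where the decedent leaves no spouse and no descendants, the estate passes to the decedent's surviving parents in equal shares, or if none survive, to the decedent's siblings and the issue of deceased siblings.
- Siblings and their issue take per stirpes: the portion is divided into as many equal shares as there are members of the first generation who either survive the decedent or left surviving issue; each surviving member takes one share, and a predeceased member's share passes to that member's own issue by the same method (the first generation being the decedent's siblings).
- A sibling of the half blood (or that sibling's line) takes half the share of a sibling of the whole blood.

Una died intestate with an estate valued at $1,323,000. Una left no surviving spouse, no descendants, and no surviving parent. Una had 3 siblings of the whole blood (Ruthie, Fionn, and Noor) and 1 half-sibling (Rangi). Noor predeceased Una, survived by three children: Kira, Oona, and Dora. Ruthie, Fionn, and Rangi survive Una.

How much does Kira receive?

Kira receives $126,000.

The entire $1,323,000 passes to the siblings and their issue.
Counting each half-blood sibling's line as half a unit, there are 7/2 units in $1,323,000, so one unit is $378,000. Whole-blood lines (Ruthie, Fionn, and Noor) take $378,000 each; half-blood lines (Rangi) take $189,000 each.
Noor's share ($378,000) is divided into 3 shares of $126,000: Kira, Oona, and Dora each take $126,000.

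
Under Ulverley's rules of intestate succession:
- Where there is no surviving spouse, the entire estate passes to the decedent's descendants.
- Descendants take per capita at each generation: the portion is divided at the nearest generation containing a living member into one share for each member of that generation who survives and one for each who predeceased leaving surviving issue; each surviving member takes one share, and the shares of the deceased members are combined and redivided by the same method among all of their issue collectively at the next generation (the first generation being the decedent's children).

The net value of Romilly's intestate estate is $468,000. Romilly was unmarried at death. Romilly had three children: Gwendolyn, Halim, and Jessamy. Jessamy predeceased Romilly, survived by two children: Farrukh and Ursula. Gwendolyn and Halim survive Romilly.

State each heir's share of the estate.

Gwendolyn: $156,000; Halim: $156,000; Farrukh: $78,000; Ursula: $78,000

The entire $468,000 passes to the descendants.
That amount ($468,000) is divided at the children's generation into 3 shares of $156,000. Gwendolyn and Halim each take $156,000. The remaining share for the deceased Jessamy ($156,000) is carried to the next generation.
That pool ($156,000) is divided at the grandchildren's generation equally among Farrukh and Ursula: $78,000 each.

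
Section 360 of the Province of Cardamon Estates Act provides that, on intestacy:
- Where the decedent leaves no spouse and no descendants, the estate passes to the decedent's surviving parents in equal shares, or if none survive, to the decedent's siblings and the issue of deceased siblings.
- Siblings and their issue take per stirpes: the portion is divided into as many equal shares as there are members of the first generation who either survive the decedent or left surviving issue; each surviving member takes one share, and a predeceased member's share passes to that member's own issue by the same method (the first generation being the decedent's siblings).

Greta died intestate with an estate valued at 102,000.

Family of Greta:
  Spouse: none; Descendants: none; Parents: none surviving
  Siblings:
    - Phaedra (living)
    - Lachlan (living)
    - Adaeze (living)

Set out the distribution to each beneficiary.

The entire 102,000 passes to the siblings and their issue.
That amount (102,000) is divided into 3 shares of 34,000: Phaedra, Lachlan, and Adaeze each take 34,000.

Phaedra: 34,000; Lachlan: 34,000; Adaeze: 34,000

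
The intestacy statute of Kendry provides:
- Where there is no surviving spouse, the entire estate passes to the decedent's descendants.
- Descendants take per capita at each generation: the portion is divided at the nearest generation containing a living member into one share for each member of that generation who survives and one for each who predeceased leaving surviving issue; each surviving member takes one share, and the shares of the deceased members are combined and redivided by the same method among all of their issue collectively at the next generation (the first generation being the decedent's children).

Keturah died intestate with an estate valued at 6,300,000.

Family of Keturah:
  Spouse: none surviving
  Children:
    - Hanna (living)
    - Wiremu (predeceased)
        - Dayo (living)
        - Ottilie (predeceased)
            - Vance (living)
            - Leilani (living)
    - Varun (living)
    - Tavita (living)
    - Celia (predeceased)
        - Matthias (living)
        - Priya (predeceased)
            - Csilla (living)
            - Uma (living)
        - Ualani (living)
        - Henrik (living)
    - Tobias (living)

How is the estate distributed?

Hanna: 1,050,000; Dayo: 350,000; Vance: 175,000; Leilani: 175,000; Varun: 1,050,000; Tavita: 1,050,000; Matthias: 350,000; Csilla: 175,000; Uma: 175,000; Ualani: 350,000; Henrik: 350,000; Tobias: 1,050,000

The entire 6,300,000 passes to the descendants.
That amount (6,300,000) is divided at the children's generation into 6 shares of 1,050,000. Hanna, Varun, Tavita, and Tobias each take 1,050,000. The 2 shares of the deceased (Wiremu and Celia) are combined into a pool of 2,100,000.
That pool (2,100,000) is divided at the grandchildren's generation into 6 shares of 350,000. Dayo, Matthias, Ualani, and Henrik each take 350,000. The 2 shares of the deceased (Ottilie and Priya) are combined into a pool of 700,000.
That pool (700,000) is divided at the great-grandchildren's generation equally among Vance, Leilani, Csilla, and Uma: 175,000 each.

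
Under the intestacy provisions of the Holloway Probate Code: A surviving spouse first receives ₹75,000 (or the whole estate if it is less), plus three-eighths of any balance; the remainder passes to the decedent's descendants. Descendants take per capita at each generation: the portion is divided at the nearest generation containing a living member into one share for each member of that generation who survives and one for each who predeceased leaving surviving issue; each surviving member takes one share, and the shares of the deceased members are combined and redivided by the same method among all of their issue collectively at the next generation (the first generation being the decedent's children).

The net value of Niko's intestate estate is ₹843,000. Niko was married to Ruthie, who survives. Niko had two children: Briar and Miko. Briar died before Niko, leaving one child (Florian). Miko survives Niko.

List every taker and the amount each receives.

Ruthie: ₹363,000; Florian: ₹240,000; Miko: ₹240,000

Ruthie first takes ₹75,000, leaving a balance of ₹768,000. Ruthie then takes three-eighths of the balance (₹288,000), for a total of ₹363,000. The remaining ₹480,000 passes to the descendants.
The descendants' portion (₹480,000) is divided at the children's generation into 2 shares of ₹240,000. Miko takes ₹240,000. The remaining share for the deceased Briar (₹240,000) is carried to the next generation.
That pool (₹240,000) passes entirely to Florian, the sole taker at the grandchildren's generation.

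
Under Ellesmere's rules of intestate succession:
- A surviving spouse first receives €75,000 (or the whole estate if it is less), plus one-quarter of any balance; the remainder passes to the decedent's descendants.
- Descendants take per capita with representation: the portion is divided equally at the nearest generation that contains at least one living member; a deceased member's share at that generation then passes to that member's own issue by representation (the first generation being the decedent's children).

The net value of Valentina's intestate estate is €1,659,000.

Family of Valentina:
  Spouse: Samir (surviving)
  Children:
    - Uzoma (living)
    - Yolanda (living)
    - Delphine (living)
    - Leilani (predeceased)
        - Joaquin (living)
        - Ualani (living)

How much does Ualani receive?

Ualani receives €148,500.

Samir first takes €75,000, leaving a balance of €1,584,000. Samir then takes one-quarter of the balance (€396,000), for a total of €471,000. The remaining €1,188,000 passes to the descendants.
The descendants' portion (€1,188,000) is divided into 4 shares of €297,000: Uzoma, Yolanda, and Delphine each take €297,000; Leilani's €297,000 share passes to Leilani's issue.
Leilani's share (€297,000) is divided into 2 shares of €148,500: Joaquin and Ualani each take €148,500.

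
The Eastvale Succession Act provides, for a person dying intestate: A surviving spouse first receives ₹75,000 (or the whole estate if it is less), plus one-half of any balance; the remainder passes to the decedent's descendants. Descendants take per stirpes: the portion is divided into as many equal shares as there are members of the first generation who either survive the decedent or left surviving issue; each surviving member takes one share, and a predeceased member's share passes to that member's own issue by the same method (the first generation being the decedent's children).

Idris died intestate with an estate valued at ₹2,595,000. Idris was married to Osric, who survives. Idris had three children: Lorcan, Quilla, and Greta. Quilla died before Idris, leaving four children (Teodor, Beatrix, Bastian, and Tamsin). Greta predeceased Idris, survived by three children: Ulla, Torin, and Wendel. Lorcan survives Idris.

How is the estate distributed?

Osric first takes ₹75,000, leaving a balance of ₹2,520,000. Osric then takes one-half of the balance (₹1,260,000), for a total of ₹1,335,000. The remaining ₹1,260,000 passes to the descendants.
The descendants' portion (₹1,260,000) is divided into 3 shares of ₹420,000: Lorcan takes ₹420,000; Quilla's ₹420,000 share passes to Quilla's issue; Greta's ₹420,000 share passes to Greta's issue.
Quilla's share (₹420,000) is divided into 4 shares of ₹105,000: Teodor, Beatrix, Bastian, and Tamsin each take ₹105,000.
Greta's share (₹420,000) is divided into 3 shares of ₹140,000: Ulla, Torin, and Wendel each take ₹140,000.

Osric: ₹1,335,000; Lorcan: ₹420,000; Teodor: ₹105,000; Beatrix: ₹105,000; Bastian: ₹105,000; Tamsin: ₹105,000; Ulla: ₹140,000; Torin: ₹140,000; Wendel: ₹140,000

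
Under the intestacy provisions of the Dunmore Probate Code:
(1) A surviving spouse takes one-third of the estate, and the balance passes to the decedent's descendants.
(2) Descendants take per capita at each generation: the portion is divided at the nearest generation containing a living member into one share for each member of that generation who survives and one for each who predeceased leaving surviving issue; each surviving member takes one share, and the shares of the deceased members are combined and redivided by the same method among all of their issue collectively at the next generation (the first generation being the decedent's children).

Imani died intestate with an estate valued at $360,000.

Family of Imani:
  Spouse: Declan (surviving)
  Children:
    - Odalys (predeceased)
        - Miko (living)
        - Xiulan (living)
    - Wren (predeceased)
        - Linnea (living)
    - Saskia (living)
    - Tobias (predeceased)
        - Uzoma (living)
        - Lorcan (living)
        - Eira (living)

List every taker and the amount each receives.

Declan: $120,000; Miko: $30,000; Xiulan: $30,000; Linnea: $30,000; Saskia: $60,000; Uzoma: $30,000; Lorcan: $30,000; Eira: $30,000

Declan takes one-third of $360,000 = $120,000. The remaining $240,000 passes to the descendants.
The descendants' portion ($240,000) is divided at the children's generation into 4 shares of $60,000. Saskia takes $60,000. The 3 shares of the deceased (Odalys, Wren, and Tobias) are combined into a pool of $180,000.
That pool ($180,000) is divided at the grandchildren's generation equally among Miko, Xiulan, Linnea, Uzoma, Lorcan, and Eira: $30,000 each.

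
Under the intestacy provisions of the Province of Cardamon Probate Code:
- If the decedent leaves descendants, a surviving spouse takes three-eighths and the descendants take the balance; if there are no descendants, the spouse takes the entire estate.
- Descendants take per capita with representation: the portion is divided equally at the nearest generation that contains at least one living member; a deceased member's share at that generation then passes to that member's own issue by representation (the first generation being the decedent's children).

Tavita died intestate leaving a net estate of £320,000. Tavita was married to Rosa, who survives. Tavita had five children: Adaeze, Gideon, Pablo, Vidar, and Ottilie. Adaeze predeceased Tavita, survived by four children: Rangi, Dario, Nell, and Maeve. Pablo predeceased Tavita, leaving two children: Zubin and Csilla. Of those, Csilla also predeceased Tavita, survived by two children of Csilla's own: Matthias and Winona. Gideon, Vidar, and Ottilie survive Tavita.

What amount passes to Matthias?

Matthias receives £10,000.

Rosa takes three-eighths of £320,000 = £120,000. The remaining £200,000 passes to the descendants.
The descendants' portion (£200,000) is divided into 5 shares of £40,000: Gideon, Vidar, and Ottilie each take £40,000; Adaeze's £40,000 share passes to Adaeze's issue; Pablo's £40,000 share passes to Pablo's issue.
Adaeze's share (£40,000) is divided into 4 shares of £10,000: Rangi, Dario, Nell, and Maeve each take £10,000.
Pablo's share (£40,000) is divided into 2 shares of £20,000: Zubin takes £20,000; Csilla's £20,000 share passes to Csilla's issue.
Csilla's share (£20,000) is divided into 2 shares of £10,000: Matthias and Winona each take £10,000.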